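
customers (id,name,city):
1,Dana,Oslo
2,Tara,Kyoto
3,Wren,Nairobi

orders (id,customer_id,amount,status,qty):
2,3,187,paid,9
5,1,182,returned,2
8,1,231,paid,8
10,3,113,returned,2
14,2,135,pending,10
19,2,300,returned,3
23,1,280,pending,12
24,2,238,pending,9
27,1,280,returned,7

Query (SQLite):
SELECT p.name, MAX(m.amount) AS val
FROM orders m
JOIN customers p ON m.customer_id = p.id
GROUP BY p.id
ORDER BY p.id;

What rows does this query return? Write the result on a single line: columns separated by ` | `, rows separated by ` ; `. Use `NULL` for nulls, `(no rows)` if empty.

Dana | 280 ; Tara | 300 ; Wren | 187

Join each orders row to its customers via customer_id.
Group joined rows by customers.id; compute MAX(m.amount) per group.
  1: ids {5, 8, 23, 27} → MAX(m.amount)=280
  2: ids {14, 19, 24} → MAX(m.amount)=300
  3: ids {2, 10} → MAX(m.amount)=187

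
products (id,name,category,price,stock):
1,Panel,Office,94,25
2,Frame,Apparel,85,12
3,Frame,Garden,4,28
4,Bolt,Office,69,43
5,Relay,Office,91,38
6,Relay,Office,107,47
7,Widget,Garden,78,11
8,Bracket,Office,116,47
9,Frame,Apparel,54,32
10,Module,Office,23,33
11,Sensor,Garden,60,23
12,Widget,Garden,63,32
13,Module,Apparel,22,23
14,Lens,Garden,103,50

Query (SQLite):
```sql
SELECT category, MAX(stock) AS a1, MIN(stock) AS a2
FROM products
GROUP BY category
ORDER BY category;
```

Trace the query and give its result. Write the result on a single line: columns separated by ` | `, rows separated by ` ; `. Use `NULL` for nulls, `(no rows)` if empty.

Group products by category.
Per group compute: MAX(stock), MIN(stock).
  Apparel: ids {2, 9, 13} → MAX(stock)=32, MIN(stock)=12
  Garden: ids {3, 7, 11, 12, 14} → MAX(stock)=50, MIN(stock)=11
  Office: ids {1, 4, 5, 6, 8, 10} → MAX(stock)=47, MIN(stock)=25

Apparel | 32 | 12 ; Garden | 50 | 11 ; Office | 47 | 25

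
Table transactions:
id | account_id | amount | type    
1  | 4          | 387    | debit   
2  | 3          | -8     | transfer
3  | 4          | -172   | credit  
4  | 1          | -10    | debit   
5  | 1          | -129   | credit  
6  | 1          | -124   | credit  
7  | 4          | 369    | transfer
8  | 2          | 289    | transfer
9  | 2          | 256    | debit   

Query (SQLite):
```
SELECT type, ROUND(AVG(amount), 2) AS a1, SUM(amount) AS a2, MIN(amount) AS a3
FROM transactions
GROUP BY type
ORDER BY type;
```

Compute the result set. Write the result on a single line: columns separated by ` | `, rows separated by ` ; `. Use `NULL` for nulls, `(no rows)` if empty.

credit | -141.67 | -425 | -172 ; debit | 211 | 633 | -10 ; transfer | 216.67 | 650 | -8

Group transactions by type.
Per group compute: ROUND(AVG(amount), 2), SUM(amount), MIN(amount).
  credit: ids {3, 5, 6} → ROUND(AVG(amount), 2)=-141.67, SUM(amount)=-425, MIN(amount)=-172
  debit: ids {1, 4, 9} → ROUND(AVG(amount), 2)=211, SUM(amount)=633, MIN(amount)=-10
  transfer: ids {2, 7, 8} → ROUND(AVG(amount), 2)=216.67, SUM(amount)=650, MIN(amount)=-8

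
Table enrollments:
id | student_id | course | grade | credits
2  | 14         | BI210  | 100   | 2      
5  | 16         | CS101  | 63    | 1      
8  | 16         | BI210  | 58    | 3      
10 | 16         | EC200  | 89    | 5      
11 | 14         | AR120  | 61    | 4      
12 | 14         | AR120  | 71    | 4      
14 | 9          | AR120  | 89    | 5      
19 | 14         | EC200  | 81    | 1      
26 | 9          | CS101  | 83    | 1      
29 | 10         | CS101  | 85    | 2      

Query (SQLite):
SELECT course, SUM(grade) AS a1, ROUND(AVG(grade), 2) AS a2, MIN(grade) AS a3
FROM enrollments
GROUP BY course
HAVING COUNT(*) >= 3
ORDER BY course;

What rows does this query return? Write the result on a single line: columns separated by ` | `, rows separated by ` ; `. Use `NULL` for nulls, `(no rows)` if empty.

Group enrollments by course.
Per group compute: SUM(grade), ROUND(AVG(grade), 2), MIN(grade).
HAVING: drop groups with fewer than 3 rows.
  AR120: ids {11, 12, 14} → SUM(grade)=221, ROUND(AVG(grade), 2)=73.67, MIN(grade)=61
  BI210: ids {2, 8} → SUM(grade)=158, ROUND(AVG(grade), 2)=79, MIN(grade)=58
  CS101: ids {5, 26, 29} → SUM(grade)=231, ROUND(AVG(grade), 2)=77, MIN(grade)=63
  EC200: ids {10, 19} → SUM(grade)=170, ROUND(AVG(grade), 2)=85, MIN(grade)=81

AR120 | 221 | 73.67 | 61 ; CS101 | 231 | 77 | 63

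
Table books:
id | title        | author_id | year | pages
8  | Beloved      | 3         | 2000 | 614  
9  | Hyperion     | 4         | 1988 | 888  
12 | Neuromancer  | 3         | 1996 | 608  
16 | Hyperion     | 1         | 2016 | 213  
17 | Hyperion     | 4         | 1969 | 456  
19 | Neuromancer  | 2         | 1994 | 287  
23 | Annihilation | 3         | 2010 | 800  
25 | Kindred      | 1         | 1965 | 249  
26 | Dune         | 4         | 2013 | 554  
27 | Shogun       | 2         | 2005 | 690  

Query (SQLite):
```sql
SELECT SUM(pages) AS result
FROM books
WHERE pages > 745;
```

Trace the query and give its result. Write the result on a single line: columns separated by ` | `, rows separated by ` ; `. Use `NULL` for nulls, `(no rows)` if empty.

1688

Rows where pages > 745 → pages values: [888, 800].
SUM of non-NULL values = 1688.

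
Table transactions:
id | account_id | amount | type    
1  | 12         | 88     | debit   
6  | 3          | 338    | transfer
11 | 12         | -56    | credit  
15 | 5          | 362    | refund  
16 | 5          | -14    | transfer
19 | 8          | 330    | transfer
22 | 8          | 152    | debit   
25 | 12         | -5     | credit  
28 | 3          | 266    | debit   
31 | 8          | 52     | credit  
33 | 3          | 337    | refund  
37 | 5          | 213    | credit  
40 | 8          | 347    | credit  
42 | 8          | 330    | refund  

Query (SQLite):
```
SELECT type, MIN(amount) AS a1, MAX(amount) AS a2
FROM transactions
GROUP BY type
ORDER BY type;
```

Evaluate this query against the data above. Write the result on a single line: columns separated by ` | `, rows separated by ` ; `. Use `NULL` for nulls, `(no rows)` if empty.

credit | -56 | 347 ; debit | 88 | 266 ; refund | 330 | 362 ; transfer | -14 | 338

Group transactions by type.
Per group compute: MIN(amount), MAX(amount).
  credit: ids {11, 25, 31, 37, 40} → MIN(amount)=-56, MAX(amount)=347
  debit: ids {1, 22, 28} → MIN(amount)=88, MAX(amount)=266
  refund: ids {15, 33, 42} → MIN(amount)=330, MAX(amount)=362
  transfer: ids {6, 16, 19} → MIN(amount)=-14, MAX(amount)=338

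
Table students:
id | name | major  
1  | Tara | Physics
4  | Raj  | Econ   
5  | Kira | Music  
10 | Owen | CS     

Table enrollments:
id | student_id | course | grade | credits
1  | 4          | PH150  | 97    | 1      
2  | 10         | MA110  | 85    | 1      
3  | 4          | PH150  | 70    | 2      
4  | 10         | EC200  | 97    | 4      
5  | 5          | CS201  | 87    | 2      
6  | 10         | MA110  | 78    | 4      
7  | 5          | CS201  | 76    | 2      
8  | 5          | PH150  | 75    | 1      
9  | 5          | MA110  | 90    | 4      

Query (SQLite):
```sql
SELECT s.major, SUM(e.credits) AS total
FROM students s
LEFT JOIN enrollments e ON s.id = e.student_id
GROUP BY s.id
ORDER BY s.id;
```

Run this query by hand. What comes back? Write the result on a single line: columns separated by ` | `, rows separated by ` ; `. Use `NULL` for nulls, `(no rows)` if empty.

LEFT JOIN keeps every students row; unmatched ones get NULL for enrollments columns.
Group by students.id and compute SUM(e.credits). SUM over an all-NULL group is NULL.
  1: ids {—} → SUM(e.credits)=NULL
  4: ids {1, 3} → SUM(e.credits)=3
  5: ids {5, 7, 8, 9} → SUM(e.credits)=9
  10: ids {2, 4, 6} → SUM(e.credits)=9

Physics | NULL ; Econ | 3 ; Music | 9 ; CS | 9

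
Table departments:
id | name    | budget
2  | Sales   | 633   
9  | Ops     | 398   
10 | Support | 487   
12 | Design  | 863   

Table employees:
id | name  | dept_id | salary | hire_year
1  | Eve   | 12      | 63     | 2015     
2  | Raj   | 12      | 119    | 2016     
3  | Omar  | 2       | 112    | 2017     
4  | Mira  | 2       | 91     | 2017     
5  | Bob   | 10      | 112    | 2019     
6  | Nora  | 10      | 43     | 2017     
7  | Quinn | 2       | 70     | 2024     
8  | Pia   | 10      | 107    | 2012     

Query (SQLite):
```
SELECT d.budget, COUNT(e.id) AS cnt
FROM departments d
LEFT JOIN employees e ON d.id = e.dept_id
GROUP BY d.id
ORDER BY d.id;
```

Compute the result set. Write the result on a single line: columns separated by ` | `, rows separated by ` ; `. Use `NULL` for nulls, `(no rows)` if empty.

633 | 3 ; 398 | 0 ; 487 | 3 ; 863 | 2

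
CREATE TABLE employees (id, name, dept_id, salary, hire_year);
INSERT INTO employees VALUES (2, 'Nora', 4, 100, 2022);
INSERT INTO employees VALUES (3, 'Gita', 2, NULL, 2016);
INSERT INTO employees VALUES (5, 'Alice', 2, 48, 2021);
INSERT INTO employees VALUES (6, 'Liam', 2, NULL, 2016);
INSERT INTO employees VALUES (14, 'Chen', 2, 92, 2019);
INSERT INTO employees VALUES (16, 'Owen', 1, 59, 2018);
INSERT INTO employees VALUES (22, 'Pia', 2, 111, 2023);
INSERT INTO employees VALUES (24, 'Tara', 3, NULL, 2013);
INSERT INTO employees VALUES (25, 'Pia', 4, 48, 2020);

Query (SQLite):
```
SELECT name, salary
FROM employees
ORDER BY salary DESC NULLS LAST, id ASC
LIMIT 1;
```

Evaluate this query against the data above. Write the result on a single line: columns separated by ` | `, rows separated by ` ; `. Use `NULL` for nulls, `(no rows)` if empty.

Sort by salary desc, tiebreak id asc: (111, id=22), (100, id=2), (92, id=14), (59, id=16) …. Take first 1.
NULLS LAST: NULL salary rows go after all non-NULL rows (among themselves ordered by id asc).

Pia | 111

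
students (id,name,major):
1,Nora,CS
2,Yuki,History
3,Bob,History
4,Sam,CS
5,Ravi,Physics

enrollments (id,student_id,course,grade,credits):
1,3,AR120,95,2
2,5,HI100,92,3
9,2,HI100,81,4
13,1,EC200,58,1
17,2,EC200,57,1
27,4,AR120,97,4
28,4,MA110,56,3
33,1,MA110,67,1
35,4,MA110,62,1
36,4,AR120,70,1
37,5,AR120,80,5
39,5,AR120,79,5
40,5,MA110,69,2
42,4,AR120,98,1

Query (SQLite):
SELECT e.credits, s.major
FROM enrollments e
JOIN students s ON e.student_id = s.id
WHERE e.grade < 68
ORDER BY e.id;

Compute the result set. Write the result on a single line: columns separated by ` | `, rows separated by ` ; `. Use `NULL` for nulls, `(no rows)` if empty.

1 | CS ; 1 | History ; 3 | CS ; 1 | CS ; 1 | CS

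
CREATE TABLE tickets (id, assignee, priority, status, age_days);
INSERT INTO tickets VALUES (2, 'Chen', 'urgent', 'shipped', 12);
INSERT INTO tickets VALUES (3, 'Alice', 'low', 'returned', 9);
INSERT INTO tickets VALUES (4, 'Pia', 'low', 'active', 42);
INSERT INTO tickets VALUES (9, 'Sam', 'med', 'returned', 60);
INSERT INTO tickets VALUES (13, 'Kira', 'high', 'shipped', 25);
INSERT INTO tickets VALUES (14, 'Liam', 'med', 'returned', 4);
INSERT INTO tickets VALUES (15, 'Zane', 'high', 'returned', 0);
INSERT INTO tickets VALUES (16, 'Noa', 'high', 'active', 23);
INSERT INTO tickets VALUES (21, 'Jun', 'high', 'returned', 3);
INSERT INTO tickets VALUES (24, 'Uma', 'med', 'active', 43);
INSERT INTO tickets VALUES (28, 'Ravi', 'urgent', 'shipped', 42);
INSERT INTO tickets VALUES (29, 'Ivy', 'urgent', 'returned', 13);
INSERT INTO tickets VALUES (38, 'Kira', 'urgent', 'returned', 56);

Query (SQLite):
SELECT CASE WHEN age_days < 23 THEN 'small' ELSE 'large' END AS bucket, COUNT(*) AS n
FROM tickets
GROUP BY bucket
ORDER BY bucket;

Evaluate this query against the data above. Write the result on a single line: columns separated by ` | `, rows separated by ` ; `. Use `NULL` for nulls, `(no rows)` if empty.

large | 7 ; small | 6

Bucket rows by age_days < 23 → 'small' else 'large'; count each bucket.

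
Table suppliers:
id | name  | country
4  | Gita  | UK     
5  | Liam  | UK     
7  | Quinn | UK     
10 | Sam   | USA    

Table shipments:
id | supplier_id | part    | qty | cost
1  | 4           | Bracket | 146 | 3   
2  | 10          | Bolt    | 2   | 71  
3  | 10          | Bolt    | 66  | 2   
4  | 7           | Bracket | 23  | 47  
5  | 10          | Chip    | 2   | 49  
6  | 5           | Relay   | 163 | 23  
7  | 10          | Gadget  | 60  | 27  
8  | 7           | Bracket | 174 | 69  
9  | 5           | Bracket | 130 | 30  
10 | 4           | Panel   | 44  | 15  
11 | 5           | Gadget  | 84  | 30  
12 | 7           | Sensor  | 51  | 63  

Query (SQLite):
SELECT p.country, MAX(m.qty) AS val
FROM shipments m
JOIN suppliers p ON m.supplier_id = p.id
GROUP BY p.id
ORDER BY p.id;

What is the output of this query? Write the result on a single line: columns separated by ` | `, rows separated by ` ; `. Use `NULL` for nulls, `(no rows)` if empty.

Join each shipments row to its suppliers via supplier_id.
Group joined rows by suppliers.id; compute MAX(m.qty) per group.
  4: ids {1, 10} → MAX(m.qty)=146
  5: ids {6, 9, 11} → MAX(m.qty)=163
  7: ids {4, 8, 12} → MAX(m.qty)=174
  10: ids {2, 3, 5, 7} → MAX(m.qty)=66

UK | 146 ; UK | 163 ; UK | 174 ; USA | 66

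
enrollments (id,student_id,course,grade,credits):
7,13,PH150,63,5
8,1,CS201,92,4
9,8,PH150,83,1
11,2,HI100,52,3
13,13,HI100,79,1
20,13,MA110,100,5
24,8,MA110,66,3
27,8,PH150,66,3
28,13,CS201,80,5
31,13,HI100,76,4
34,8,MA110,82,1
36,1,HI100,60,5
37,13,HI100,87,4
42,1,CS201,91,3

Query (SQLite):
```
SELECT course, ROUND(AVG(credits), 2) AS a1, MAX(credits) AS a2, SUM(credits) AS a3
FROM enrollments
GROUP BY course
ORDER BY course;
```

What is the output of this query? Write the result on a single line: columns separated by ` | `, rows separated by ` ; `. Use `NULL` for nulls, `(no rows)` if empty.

Group enrollments by course.
Per group compute: ROUND(AVG(credits), 2), MAX(credits), SUM(credits).
  CS201: ids {8, 28, 42} → ROUND(AVG(credits), 2)=4, MAX(credits)=5, SUM(credits)=12
  HI100: ids {11, 13, 31, 36, 37} → ROUND(AVG(credits), 2)=3.4, MAX(credits)=5, SUM(credits)=17
  MA110: ids {20, 24, 34} → ROUND(AVG(credits), 2)=3, MAX(credits)=5, SUM(credits)=9
  PH150: ids {7, 9, 27} → ROUND(AVG(credits), 2)=3, MAX(credits)=5, SUM(credits)=9

CS201 | 4 | 5 | 12 ; HI100 | 3.4 | 5 | 17 ; MA110 | 3 | 5 | 9 ; PH150 | 3 | 5 | 9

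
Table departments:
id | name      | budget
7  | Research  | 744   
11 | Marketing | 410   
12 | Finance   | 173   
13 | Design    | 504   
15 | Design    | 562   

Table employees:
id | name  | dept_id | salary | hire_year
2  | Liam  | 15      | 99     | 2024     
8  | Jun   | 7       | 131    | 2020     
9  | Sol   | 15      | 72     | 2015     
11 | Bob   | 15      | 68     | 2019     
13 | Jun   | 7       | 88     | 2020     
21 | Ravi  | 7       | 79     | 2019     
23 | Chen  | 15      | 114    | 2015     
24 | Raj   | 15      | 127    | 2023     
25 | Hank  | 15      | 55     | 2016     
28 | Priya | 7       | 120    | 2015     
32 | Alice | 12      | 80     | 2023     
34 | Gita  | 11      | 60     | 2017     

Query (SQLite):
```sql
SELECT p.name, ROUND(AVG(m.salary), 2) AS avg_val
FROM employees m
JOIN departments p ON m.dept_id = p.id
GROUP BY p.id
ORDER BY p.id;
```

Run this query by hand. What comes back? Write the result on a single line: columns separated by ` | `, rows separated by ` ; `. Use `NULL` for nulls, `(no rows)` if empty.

Join each employees row to its departments via dept_id.
Group joined rows by departments.id; compute ROUND(AVG(m.salary), 2) per group.
  7: ids {8, 13, 21, 28} → ROUND(AVG(m.salary), 2)=104.5
  11: ids {34} → ROUND(AVG(m.salary), 2)=60
  12: ids {32} → ROUND(AVG(m.salary), 2)=80
  15: ids {2, 9, 11, 23, 24, 25} → ROUND(AVG(m.salary), 2)=89.17

Research | 104.5 ; Marketing | 60 ; Finance | 80 ; Design | 89.17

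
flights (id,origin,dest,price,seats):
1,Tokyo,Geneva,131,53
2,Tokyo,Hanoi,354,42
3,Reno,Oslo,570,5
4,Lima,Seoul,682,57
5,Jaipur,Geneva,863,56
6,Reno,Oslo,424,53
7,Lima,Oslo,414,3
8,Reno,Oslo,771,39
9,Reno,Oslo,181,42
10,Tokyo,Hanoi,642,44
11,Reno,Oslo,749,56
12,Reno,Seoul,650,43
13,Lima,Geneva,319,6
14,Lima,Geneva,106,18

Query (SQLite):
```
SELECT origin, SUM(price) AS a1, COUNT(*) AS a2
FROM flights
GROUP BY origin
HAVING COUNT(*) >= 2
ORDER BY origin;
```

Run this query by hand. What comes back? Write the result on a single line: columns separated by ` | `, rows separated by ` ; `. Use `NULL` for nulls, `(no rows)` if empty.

Lima | 1521 | 4 ; Reno | 3345 | 6 ; Tokyo | 1127 | 3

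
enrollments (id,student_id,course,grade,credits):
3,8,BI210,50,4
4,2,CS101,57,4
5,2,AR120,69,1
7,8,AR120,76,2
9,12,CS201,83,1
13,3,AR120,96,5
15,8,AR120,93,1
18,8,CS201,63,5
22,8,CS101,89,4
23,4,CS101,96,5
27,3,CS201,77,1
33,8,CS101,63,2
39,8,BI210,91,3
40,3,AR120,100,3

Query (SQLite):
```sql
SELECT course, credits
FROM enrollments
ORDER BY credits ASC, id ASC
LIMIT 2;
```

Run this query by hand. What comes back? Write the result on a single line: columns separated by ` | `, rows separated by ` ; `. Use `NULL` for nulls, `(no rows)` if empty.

AR120 | 1 ; CS201 | 1

Sort by credits asc, tiebreak id asc: (1, id=5), (1, id=9), (1, id=15), (1, id=27), (2, id=7) …. Take first 2.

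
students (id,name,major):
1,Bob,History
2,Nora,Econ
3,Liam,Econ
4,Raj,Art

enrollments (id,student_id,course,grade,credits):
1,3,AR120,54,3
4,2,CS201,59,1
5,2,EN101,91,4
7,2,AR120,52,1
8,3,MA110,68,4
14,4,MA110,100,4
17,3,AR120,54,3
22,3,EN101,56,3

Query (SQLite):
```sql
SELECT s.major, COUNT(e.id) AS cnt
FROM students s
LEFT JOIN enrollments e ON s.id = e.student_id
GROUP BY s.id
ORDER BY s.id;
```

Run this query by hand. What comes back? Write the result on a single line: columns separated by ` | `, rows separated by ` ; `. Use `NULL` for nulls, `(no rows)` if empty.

LEFT JOIN keeps every students row; unmatched ones get NULL for enrollments columns.
Group by students.id and compute COUNT(e.id). COUNT(col) of an all-NULL group is 0.
  1: ids {—} → COUNT(e.id)=0
  2: ids {4, 5, 7} → COUNT(e.id)=3
  3: ids {1, 8, 17, 22} → COUNT(e.id)=4
  4: ids {14} → COUNT(e.id)=1

History | 0 ; Econ | 3 ; Econ | 4 ; Art | 1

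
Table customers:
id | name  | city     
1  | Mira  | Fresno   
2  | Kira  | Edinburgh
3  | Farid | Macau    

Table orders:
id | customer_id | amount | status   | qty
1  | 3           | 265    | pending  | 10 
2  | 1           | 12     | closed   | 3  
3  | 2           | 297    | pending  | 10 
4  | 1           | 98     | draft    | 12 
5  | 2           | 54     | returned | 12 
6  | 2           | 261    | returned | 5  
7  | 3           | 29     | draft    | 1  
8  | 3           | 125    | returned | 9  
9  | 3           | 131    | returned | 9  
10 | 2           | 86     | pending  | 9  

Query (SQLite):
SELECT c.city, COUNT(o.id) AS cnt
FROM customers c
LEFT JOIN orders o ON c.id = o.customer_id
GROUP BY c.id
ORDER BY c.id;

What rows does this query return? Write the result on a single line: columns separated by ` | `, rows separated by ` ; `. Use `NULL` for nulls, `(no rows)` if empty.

Fresno | 2 ; Edinburgh | 4 ; Macau | 4

LEFT JOIN keeps every customers row; unmatched ones get NULL for orders columns.
Group by customers.id and compute COUNT(o.id). COUNT(col) of an all-NULL group is 0.
  1: ids {2, 4} → COUNT(o.id)=2
  2: ids {3, 5, 6, 10} → COUNT(o.id)=4
  3: ids {1, 7, 8, 9} → COUNT(o.id)=4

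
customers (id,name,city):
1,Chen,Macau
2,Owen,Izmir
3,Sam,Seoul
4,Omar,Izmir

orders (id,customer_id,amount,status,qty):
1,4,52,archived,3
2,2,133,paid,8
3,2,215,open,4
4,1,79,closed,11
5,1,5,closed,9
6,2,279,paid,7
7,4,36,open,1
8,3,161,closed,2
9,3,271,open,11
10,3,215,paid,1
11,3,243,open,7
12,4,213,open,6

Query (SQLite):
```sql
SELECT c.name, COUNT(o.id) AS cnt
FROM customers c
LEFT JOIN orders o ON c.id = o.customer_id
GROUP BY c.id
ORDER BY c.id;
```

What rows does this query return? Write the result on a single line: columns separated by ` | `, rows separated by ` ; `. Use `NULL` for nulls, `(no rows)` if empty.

LEFT JOIN keeps every customers row; unmatched ones get NULL for orders columns.
Group by customers.id and compute COUNT(o.id). COUNT(col) of an all-NULL group is 0.
  1: ids {4, 5} → COUNT(o.id)=2
  2: ids {2, 3, 6} → COUNT(o.id)=3
  3: ids {8, 9, 10, 11} → COUNT(o.id)=4
  4: ids {1, 7, 12} → COUNT(o.id)=3

Chen | 2 ; Owen | 3 ; Sam | 4 ; Omar | 3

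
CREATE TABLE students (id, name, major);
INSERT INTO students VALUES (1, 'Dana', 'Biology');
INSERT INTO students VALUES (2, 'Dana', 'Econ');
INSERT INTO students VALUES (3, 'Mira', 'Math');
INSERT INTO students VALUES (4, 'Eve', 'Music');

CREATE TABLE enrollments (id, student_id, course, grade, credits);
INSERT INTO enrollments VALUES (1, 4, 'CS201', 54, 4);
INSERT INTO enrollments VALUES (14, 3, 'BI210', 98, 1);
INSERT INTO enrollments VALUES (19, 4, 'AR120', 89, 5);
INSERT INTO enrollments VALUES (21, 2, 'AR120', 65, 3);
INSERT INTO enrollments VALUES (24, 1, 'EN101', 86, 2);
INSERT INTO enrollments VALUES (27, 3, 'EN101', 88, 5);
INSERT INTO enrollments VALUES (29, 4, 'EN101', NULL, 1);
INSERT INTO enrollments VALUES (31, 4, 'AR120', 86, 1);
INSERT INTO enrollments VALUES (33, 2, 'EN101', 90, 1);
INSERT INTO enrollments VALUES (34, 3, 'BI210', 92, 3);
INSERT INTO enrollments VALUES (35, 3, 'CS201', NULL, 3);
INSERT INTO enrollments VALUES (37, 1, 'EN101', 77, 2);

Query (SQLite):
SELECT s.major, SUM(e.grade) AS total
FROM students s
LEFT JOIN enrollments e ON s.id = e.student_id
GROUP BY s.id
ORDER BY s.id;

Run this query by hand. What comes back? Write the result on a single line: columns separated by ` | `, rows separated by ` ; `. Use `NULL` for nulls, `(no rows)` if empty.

LEFT JOIN keeps every students row; unmatched ones get NULL for enrollments columns.
Group by students.id and compute SUM(e.grade). SUM over an all-NULL group is NULL.
  1: ids {24, 37} → SUM(e.grade)=163
  2: ids {21, 33} → SUM(e.grade)=155
  3: ids {14, 27, 34, 35} → SUM(e.grade)=278
  4: ids {1, 19, 29, 31} → SUM(e.grade)=229

Biology | 163 ; Econ | 155 ; Math | 278 ; Music | 229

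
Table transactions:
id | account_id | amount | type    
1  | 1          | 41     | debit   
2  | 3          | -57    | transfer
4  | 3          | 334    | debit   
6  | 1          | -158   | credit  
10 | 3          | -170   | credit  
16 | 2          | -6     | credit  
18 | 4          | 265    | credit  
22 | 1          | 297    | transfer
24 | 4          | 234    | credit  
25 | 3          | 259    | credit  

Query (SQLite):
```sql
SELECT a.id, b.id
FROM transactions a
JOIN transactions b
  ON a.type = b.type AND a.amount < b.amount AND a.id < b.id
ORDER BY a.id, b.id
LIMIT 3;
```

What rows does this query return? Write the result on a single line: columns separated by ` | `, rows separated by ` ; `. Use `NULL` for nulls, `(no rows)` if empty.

Pairs (a,b) with same type, a.amount < b.amount, a.id < b.id.
type groups: credit:{6,10,16,18,24,25} debit:{1,4} transfer:{2,22}
Ordered by (a.id, b.id); first 3.

1 | 4 ; 2 | 22 ; 6 | 16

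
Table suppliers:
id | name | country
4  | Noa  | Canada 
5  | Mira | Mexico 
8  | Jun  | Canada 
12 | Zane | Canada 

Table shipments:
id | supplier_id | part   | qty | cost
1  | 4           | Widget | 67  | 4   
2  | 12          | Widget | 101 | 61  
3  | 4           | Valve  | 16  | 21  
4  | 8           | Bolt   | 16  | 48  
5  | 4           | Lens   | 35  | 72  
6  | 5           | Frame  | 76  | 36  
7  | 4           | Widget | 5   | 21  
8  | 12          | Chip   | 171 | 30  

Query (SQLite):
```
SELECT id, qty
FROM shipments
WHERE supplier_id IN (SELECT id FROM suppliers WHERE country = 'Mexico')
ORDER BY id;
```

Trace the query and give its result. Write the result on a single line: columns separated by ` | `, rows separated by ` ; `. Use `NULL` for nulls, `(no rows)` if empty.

6 | 76

Inner query: suppliers.id where country = 'Mexico'.
Outer: keep shipments rows whose supplier_id is in that set.
Inner query → {5}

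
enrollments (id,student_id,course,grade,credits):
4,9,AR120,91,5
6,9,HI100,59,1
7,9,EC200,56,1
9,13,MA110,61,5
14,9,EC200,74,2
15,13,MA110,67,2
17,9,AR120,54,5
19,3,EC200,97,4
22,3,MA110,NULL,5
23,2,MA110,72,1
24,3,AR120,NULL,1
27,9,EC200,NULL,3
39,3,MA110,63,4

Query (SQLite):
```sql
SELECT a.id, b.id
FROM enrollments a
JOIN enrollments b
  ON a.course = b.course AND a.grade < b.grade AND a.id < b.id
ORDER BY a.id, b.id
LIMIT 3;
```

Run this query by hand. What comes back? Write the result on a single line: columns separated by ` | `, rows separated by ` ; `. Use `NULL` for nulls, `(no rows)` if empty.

Pairs (a,b) with same course, a.grade < b.grade, a.id < b.id.
course groups: AR120:{4,17,24} EC200:{7,14,19,27} HI100:{6} MA110:{9,15,22,23,39}
Ordered by (a.id, b.id); first 3.

7 | 14 ; 7 | 19 ; 9 | 15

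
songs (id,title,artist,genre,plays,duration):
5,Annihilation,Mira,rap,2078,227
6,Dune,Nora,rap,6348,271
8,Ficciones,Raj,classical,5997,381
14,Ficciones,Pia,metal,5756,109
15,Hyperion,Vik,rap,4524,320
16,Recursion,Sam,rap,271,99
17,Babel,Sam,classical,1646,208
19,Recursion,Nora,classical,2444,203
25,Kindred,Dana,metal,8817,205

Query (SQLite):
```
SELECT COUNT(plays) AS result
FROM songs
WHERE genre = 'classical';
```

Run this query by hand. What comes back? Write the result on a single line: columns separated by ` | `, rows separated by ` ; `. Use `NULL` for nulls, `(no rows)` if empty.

3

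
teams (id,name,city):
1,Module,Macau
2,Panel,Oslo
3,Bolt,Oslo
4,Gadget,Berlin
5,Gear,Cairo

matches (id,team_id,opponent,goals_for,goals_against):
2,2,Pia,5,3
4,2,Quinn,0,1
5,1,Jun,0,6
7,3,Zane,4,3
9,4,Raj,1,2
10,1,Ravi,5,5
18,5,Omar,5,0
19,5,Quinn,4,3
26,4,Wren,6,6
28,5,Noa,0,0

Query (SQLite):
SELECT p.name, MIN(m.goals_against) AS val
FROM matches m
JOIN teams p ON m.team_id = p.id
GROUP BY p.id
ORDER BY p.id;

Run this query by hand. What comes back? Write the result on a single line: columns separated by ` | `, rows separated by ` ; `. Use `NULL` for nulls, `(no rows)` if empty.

Module | 5 ; Panel | 1 ; Bolt | 3 ; Gadget | 2 ; Gear | 0

Join each matches row to its teams via team_id.
Group joined rows by teams.id; compute MIN(m.goals_against) per group.
  1: ids {5, 10} → MIN(m.goals_against)=5
  2: ids {2, 4} → MIN(m.goals_against)=1
  3: ids {7} → MIN(m.goals_against)=3
  4: ids {9, 26} → MIN(m.goals_against)=2
  5: ids {18, 19, 28} → MIN(m.goals_against)=0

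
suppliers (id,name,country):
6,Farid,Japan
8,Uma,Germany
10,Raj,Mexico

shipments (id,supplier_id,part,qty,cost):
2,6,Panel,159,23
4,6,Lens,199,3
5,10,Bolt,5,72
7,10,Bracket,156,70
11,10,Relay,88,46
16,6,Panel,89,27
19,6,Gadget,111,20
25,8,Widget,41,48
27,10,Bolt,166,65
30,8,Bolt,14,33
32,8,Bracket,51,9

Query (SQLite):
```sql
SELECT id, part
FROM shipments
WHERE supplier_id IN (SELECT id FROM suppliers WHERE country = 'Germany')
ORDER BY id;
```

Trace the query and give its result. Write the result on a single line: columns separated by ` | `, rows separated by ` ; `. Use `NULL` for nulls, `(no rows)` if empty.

25 | Widget ; 30 | Bolt ; 32 | Bracket

Inner query: suppliers.id where country = 'Germany'.
Outer: keep shipments rows whose supplier_id is in that set.
Inner query → {8}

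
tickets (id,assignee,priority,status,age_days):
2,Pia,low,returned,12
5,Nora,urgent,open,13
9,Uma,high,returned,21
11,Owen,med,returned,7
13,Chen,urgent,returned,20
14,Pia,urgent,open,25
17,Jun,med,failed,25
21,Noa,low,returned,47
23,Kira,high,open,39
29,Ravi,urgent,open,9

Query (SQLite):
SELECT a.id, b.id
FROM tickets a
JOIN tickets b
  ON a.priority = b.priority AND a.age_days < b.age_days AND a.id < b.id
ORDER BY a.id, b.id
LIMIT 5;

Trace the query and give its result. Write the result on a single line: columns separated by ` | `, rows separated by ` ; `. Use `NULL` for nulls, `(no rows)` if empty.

Pairs (a,b) with same priority, a.age_days < b.age_days, a.id < b.id.
priority groups: high:{9,23} low:{2,21} med:{11,17} urgent:{5,13,14,29}
Ordered by (a.id, b.id); first 5.

2 | 21 ; 5 | 13 ; 5 | 14 ; 9 | 23 ; 11 | 17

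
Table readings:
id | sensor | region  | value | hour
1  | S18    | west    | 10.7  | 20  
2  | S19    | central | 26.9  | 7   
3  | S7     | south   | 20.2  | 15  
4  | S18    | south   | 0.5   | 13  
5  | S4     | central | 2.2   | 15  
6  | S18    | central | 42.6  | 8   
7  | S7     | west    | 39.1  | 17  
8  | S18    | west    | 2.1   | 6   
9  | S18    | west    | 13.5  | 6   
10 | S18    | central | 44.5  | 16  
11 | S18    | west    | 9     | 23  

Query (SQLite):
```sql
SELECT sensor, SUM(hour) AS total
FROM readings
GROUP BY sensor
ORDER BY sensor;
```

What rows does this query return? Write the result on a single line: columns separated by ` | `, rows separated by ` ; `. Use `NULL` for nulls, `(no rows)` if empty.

S18 | 92 ; S19 | 7 ; S4 | 15 ; S7 | 32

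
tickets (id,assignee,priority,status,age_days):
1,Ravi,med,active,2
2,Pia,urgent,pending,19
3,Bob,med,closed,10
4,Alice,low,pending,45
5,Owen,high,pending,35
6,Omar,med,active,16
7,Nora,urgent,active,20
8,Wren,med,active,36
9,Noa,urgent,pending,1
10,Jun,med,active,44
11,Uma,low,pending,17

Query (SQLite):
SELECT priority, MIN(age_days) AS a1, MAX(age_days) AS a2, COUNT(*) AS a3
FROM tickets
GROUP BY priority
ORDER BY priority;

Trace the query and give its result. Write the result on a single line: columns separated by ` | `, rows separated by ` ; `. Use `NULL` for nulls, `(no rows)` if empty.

high | 35 | 35 | 1 ; low | 17 | 45 | 2 ; med | 2 | 44 | 5 ; urgent | 1 | 20 | 3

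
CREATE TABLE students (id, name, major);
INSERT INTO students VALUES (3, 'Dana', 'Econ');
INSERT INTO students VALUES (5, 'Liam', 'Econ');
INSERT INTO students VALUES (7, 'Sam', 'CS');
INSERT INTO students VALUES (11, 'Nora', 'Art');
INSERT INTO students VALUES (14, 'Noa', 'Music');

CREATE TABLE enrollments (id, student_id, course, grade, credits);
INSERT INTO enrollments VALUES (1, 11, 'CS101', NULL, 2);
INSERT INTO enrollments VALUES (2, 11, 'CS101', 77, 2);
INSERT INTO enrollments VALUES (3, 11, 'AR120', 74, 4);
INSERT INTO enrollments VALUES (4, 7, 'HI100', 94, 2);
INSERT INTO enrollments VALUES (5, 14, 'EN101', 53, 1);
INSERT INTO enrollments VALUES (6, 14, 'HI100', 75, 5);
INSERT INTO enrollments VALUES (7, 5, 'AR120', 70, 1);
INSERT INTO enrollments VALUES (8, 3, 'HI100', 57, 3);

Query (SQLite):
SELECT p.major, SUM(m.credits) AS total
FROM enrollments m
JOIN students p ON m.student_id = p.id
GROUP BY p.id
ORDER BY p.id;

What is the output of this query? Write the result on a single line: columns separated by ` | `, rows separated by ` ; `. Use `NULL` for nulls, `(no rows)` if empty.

Join each enrollments row to its students via student_id.
Group joined rows by students.id; compute SUM(m.credits) per group.
  3: ids {8} → SUM(m.credits)=3
  5: ids {7} → SUM(m.credits)=1
  7: ids {4} → SUM(m.credits)=2
  11: ids {1, 2, 3} → SUM(m.credits)=8
  14: ids {5, 6} → SUM(m.credits)=6

Econ | 3 ; Econ | 1 ; CS | 2 ; Art | 8 ; Music | 6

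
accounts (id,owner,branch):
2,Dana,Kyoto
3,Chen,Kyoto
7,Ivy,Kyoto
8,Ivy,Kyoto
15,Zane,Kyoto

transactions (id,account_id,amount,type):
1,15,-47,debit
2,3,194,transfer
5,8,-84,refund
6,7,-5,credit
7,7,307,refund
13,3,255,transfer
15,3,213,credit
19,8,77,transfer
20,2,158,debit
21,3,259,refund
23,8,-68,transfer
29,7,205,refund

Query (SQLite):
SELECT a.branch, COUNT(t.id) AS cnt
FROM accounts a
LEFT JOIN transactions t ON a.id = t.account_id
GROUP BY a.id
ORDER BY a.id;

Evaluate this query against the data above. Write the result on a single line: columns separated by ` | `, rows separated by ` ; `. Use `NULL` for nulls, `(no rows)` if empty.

Kyoto | 1 ; Kyoto | 4 ; Kyoto | 3 ; Kyoto | 3 ; Kyoto | 1

LEFT JOIN keeps every accounts row; unmatched ones get NULL for transactions columns.
Group by accounts.id and compute COUNT(t.id). COUNT(col) of an all-NULL group is 0.
  2: ids {20} → COUNT(t.id)=1
  3: ids {2, 13, 15, 21} → COUNT(t.id)=4
  7: ids {6, 7, 29} → COUNT(t.id)=3
  8: ids {5, 19, 23} → COUNT(t.id)=3
  15: ids {1} → COUNT(t.id)=1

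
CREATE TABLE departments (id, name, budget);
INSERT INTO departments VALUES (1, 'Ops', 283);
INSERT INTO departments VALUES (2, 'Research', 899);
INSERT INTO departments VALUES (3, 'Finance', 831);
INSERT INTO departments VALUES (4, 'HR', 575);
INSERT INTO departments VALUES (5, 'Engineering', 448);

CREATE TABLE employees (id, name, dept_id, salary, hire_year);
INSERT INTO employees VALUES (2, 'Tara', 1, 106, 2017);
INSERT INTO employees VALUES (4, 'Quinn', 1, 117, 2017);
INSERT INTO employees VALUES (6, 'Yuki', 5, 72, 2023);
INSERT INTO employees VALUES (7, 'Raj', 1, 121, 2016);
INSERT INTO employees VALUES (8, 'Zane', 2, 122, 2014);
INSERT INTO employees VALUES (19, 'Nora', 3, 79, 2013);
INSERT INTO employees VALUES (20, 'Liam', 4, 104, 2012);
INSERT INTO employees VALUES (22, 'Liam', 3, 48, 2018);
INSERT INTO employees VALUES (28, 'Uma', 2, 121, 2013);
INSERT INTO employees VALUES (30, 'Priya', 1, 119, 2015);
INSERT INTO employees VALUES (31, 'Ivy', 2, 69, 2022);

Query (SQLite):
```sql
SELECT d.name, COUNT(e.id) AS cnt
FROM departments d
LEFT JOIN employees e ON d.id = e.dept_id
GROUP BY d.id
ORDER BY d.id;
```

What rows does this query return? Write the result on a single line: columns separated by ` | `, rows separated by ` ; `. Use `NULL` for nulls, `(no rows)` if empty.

LEFT JOIN keeps every departments row; unmatched ones get NULL for employees columns.
Group by departments.id and compute COUNT(e.id). COUNT(col) of an all-NULL group is 0.
  1: ids {2, 4, 7, 30} → COUNT(e.id)=4
  2: ids {8, 28, 31} → COUNT(e.id)=3
  3: ids {19, 22} → COUNT(e.id)=2
  4: ids {20} → COUNT(e.id)=1
  5: ids {6} → COUNT(e.id)=1

Ops | 4 ; Research | 3 ; Finance | 2 ; HR | 1 ; Engineering | 1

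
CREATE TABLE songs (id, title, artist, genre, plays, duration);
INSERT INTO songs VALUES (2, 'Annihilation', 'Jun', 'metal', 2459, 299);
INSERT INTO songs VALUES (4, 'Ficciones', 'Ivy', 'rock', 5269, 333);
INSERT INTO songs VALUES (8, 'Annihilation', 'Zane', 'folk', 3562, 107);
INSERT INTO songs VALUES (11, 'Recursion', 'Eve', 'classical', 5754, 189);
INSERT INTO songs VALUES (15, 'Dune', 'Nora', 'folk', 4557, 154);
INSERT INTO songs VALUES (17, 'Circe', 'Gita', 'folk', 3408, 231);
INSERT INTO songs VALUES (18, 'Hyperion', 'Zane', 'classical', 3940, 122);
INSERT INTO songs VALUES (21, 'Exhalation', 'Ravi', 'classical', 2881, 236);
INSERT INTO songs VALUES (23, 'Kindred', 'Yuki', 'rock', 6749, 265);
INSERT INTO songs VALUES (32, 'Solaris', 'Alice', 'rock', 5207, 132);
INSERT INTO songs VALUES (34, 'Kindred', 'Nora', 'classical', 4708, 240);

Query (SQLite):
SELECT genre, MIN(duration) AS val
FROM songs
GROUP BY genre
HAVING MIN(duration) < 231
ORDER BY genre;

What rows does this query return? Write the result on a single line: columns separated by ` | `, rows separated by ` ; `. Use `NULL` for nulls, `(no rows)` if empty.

Partition songs by genre; compute MIN(duration) within each group.
HAVING: keep groups where MIN(duration) < 231.
  classical: ids {11, 18, 21, 34} → MIN(duration)=122
  folk: ids {8, 15, 17} → MIN(duration)=107
  metal: ids {2} → MIN(duration)=299
  rock: ids {4, 23, 32} → MIN(duration)=132

classical | 122 ; folk | 107 ; rock | 132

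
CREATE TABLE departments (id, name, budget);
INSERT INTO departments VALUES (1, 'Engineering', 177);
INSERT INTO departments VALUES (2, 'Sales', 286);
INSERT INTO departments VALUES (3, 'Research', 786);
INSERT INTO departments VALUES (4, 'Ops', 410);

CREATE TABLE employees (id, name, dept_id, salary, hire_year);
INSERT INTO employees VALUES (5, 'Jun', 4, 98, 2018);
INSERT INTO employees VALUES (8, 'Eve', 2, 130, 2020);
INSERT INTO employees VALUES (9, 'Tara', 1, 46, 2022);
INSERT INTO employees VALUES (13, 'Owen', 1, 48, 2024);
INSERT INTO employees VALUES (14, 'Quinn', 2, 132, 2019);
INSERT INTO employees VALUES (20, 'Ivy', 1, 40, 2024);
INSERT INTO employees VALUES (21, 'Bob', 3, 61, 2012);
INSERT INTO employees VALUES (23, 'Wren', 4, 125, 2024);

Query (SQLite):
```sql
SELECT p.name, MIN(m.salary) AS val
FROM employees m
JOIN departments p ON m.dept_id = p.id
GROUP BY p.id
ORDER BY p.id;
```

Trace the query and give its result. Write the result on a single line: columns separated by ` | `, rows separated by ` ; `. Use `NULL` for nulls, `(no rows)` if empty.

Join each employees row to its departments via dept_id.
Group joined rows by departments.id; compute MIN(m.salary) per group.
  1: ids {9, 13, 20} → MIN(m.salary)=40
  2: ids {8, 14} → MIN(m.salary)=130
  3: ids {21} → MIN(m.salary)=61
  4: ids {5, 23} → MIN(m.salary)=98

Engineering | 40 ; Sales | 130 ; Research | 61 ; Ops | 98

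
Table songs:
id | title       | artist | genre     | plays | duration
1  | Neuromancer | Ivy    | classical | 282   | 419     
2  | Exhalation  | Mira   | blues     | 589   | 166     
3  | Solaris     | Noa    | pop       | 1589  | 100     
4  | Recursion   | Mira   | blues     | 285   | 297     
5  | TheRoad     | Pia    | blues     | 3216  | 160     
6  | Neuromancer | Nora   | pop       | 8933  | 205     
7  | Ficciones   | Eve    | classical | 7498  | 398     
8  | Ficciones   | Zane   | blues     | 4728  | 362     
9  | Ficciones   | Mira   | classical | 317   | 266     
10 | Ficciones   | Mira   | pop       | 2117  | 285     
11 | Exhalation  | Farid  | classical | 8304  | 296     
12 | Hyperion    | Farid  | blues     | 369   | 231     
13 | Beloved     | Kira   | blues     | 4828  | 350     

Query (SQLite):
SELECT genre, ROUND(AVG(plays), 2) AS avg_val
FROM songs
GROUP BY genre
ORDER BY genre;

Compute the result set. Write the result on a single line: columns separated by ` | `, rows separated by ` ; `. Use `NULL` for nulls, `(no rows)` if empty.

Partition songs by genre; compute ROUND(AVG(plays), 2) within each group.
  blues: ids {2, 4, 5, 8, 12, 13} → ROUND(AVG(plays), 2)=2335.83
  classical: ids {1, 7, 9, 11} → ROUND(AVG(plays), 2)=4100.25
  pop: ids {3, 6, 10} → ROUND(AVG(plays), 2)=4213

blues | 2335.83 ; classical | 4100.25 ; pop | 4213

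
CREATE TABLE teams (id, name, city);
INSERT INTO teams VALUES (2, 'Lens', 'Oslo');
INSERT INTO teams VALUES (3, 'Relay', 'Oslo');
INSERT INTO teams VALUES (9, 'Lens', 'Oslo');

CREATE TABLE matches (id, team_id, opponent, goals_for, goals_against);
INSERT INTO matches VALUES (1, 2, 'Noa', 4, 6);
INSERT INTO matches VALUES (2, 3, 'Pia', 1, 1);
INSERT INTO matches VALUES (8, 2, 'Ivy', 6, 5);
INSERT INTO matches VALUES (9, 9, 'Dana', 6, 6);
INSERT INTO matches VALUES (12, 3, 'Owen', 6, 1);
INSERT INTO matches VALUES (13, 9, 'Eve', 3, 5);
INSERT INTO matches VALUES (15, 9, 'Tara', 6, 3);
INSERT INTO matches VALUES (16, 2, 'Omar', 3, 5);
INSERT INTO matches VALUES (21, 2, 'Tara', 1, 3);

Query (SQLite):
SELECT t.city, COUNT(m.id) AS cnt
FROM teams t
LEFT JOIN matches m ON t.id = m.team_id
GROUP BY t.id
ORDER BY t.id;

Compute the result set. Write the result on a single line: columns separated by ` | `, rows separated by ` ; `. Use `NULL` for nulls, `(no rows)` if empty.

LEFT JOIN keeps every teams row; unmatched ones get NULL for matches columns.
Group by teams.id and compute COUNT(m.id). COUNT(col) of an all-NULL group is 0.
  2: ids {1, 8, 16, 21} → COUNT(m.id)=4
  3: ids {2, 12} → COUNT(m.id)=2
  9: ids {9, 13, 15} → COUNT(m.id)=3

Oslo | 4 ; Oslo | 2 ; Oslo | 3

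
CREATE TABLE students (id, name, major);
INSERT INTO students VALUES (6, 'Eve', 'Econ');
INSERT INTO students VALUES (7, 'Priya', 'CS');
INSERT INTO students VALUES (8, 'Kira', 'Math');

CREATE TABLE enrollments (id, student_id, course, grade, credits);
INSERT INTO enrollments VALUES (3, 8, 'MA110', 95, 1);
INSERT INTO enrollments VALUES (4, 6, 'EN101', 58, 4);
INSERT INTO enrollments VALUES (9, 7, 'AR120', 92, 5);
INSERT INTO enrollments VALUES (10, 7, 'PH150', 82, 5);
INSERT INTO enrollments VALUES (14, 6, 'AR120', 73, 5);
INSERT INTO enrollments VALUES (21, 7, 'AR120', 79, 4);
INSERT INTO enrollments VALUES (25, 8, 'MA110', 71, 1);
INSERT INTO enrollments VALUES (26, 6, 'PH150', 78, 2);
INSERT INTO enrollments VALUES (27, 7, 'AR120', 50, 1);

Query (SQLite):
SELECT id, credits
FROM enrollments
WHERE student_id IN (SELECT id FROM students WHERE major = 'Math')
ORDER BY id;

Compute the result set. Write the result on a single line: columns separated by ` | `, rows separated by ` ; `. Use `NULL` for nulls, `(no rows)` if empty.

3 | 1 ; 25 | 1

Inner query: students.id where major = 'Math'.
Outer: keep enrollments rows whose student_id is in that set.
Inner query → {8}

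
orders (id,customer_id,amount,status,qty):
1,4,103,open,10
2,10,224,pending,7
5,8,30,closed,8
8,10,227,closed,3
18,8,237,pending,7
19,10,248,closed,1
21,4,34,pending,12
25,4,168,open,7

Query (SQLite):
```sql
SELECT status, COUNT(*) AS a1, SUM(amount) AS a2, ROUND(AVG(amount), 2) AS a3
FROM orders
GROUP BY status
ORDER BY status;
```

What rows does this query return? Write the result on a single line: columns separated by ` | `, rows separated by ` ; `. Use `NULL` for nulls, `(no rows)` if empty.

Group orders by status.
Per group compute: COUNT(*), SUM(amount), ROUND(AVG(amount), 2).
  closed: ids {5, 8, 19} → COUNT(*)=3, SUM(amount)=505, ROUND(AVG(amount), 2)=168.33
  open: ids {1, 25} → COUNT(*)=2, SUM(amount)=271, ROUND(AVG(amount), 2)=135.5
  pending: ids {2, 18, 21} → COUNT(*)=3, SUM(amount)=495, ROUND(AVG(amount), 2)=165

closed | 3 | 505 | 168.33 ; open | 2 | 271 | 135.5 ; pending | 3 | 495 | 165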